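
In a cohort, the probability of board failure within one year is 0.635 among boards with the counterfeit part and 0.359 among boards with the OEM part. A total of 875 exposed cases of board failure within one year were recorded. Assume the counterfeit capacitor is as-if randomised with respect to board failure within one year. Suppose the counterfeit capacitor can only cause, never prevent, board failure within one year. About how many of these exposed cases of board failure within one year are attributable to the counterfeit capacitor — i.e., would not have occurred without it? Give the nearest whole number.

Let p₁ = 0.635, p₀ = 0.359.
PN = (p₁ − p₀)/p₁ = (0.635 − 0.359) / 0.635 ≈ 0.43465.
Attributable cases ≈ PN × (exposed cases) = 0.43465 × 875 ≈ 380.31.

about 380 cases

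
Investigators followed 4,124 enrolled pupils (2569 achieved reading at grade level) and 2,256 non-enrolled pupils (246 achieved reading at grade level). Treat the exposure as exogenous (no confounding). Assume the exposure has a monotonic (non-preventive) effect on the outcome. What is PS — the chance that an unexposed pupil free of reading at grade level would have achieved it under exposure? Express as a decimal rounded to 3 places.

PS ≈ 0.577

p₁ = P(outcome | exposed) = 2569/4124 = 0.62294
p₀ = P(outcome | unexposed) = 246/2256 = 0.10904
Under exogeneity and monotonicity, PS = (p₁ − p₀) / (1 − p₀).
PS = (0.62294 − 0.10904) / (1 − 0.10904) = 0.5139 / 0.89096 ≈ 0.5768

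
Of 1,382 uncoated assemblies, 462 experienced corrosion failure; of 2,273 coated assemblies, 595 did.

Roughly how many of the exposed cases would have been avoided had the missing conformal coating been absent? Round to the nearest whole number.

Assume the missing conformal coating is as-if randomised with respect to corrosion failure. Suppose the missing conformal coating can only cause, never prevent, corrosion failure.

p₁ = P(outcome | exposed) = 462/1382 = 0.3343
p₀ = P(outcome | unexposed) = 595/2273 = 0.26177
PN = (p₁ − p₀)/p₁ = (0.3343 − 0.26177) / 0.3343 ≈ 0.21696.
Attributable cases ≈ PN × (exposed cases) = 0.21696 × 462 ≈ 100.24.

about 100 cases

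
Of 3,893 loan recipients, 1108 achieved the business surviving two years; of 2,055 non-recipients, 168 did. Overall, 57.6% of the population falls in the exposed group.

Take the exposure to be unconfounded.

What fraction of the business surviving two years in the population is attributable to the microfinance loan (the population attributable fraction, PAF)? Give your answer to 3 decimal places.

PAF ≈ 0.588

p₁ = P(outcome | exposed) = 1108/3893 = 0.28461
p₀ = P(outcome | unexposed) = 168/2055 = 0.081752
Overall risk P(Y=1) = π·p₁ + (1−π)·p₀ = 0.576×0.28461 + 0.424×0.081752 = 0.1986.
Under exogeneity, PAF = [P(Y=1) − p₀] / P(Y=1).
PAF = (0.1986 − 0.081752) / 0.1986 ≈ 0.5884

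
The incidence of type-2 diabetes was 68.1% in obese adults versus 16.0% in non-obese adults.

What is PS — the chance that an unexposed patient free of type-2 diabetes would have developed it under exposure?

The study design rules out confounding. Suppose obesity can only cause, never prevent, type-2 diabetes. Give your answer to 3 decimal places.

p₁ = 0.681, p₀ = 0.16.
Under exogeneity and monotonicity, PS = (p₁ − p₀) / (1 − p₀).
PS = (0.681 − 0.16) / (1 − 0.16) = 0.521 / 0.84 ≈ 0.6202

PS ≈ 0.620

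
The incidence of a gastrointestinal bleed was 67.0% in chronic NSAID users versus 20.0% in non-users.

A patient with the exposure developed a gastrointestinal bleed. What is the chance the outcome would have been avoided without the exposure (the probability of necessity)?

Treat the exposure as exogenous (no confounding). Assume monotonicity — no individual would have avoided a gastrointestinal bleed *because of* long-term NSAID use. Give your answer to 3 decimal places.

PN ≈ 0.701

p₁ = 0.67, p₀ = 0.2.
Under exogeneity and monotonicity, PN = (p₁ − p₀) / p₁.
PN = (0.67 − 0.2) / 0.67 = 0.47 / 0.67 ≈ 0.7015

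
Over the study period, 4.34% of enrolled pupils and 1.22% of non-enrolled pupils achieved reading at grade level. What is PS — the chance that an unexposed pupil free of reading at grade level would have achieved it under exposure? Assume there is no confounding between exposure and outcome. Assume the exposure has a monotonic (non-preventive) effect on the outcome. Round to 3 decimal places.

p₁ = 0.0434, p₀ = 0.0122.
Under exogeneity and monotonicity, PS = (p₁ − p₀) / (1 − p₀).
PS = (0.0434 − 0.0122) / (1 − 0.0122) = 0.0312 / 0.9878 ≈ 0.0316

PS ≈ 0.032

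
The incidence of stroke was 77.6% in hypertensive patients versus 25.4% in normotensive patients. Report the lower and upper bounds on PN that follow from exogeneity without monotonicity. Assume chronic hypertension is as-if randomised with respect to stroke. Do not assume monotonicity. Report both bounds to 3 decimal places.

0.673 ≤ PN ≤ 0.961

p₁ = 0.776, p₀ = 0.254.
Under exogeneity alone the bounds on PN are max{0,(p₁−p₀)/p₁} ≤ PN ≤ min{1,(1−p₀)/p₁}.
  lower = (p₁ − p₀)/p₁ = 0.522 / 0.776 ≈ 0.6727
  upper = min{1, (1 − p₀)/p₁} = 0.746 / 0.776 ≈ 0.9613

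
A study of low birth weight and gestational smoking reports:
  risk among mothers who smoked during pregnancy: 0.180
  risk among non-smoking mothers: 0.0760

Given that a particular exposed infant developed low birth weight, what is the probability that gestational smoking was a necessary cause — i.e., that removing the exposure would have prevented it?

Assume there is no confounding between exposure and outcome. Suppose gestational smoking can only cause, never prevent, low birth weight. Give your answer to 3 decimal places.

Let p₁ = 0.18, p₀ = 0.076.
Under exogeneity and monotonicity, PN = (p₁ − p₀) / p₁.
PN = (0.18 − 0.076) / 0.18 = 0.104 / 0.18 ≈ 0.5778

PN ≈ 0.578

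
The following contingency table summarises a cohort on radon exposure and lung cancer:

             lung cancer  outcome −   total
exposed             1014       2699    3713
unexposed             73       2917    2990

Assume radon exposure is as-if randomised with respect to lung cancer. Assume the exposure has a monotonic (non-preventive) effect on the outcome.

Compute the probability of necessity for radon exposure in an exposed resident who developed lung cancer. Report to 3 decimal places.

p₁ = P(outcome | exposed) = 1014/3713 = 0.27309
p₀ = P(outcome | unexposed) = 73/2990 = 0.024415
Under exogeneity and monotonicity, PN = (p₁ − p₀)/p₁.
PN = (0.27309 − 0.024415) / 0.27309 ≈ 0.9106

PN ≈ 0.911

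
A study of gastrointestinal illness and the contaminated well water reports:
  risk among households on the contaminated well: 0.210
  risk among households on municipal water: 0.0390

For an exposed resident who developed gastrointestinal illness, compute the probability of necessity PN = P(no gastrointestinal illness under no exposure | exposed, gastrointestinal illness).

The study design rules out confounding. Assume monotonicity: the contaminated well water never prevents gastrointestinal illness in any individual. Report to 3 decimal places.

PN ≈ 0.814

Let p₁ = 0.21, p₀ = 0.039.
Under exogeneity and monotonicity, PN = (p₁ − p₀) / p₁.
PN = (0.21 − 0.039) / 0.21 = 0.171 / 0.21 ≈ 0.8143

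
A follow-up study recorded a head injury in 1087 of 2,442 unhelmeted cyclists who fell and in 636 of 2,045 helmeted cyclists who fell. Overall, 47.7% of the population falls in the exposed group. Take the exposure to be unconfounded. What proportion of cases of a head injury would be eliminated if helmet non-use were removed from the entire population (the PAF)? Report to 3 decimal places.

p₁ = P(outcome | exposed) = 1087/2442 = 0.44513
p₀ = P(outcome | unexposed) = 636/2045 = 0.311
Overall risk P(Y=1) = π·p₁ + (1−π)·p₀ = 0.477×0.44513 + 0.523×0.311 = 0.37498.
Under exogeneity, PAF = [P(Y=1) − p₀] / P(Y=1).
PAF = (0.37498 − 0.311) / 0.37498 ≈ 0.1706

PAF ≈ 0.171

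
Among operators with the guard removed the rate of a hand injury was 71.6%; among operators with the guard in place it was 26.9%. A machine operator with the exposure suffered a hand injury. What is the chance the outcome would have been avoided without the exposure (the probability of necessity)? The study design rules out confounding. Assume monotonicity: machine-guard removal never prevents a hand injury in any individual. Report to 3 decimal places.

PN ≈ 0.624

p₁ = 0.716, p₀ = 0.269.
Under exogeneity and monotonicity, PN = (p₁ − p₀) / p₁.
PN = (0.716 − 0.269) / 0.716 = 0.447 / 0.716 ≈ 0.6243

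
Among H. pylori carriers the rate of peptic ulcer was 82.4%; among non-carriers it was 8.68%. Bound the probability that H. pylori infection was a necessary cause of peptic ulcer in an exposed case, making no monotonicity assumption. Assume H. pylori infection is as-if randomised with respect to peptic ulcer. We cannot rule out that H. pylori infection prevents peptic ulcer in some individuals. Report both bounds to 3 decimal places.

0.895 ≤ PN ≤ 1.000

p₁ = 0.824, p₀ = 0.0868.
Under exogeneity alone the bounds on PN are max{0,(p₁−p₀)/p₁} ≤ PN ≤ min{1,(1−p₀)/p₁}.
  lower = (p₁ − p₀)/p₁ = 0.7372 / 0.824 ≈ 0.8947
  upper = min{1, (1 − p₀)/p₁} = 0.9132 / 0.824 ≈ 1.1083 → capped at 1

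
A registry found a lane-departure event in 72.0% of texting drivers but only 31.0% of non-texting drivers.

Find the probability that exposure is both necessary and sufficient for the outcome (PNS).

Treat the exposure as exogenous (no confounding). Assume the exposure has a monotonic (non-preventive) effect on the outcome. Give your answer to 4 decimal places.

PNS ≈ 0.4100

p₁ = 0.72, p₀ = 0.31.
Under exogeneity and monotonicity, PNS = p₁ − p₀.
PNS = 0.72 − 0.31 = 0.41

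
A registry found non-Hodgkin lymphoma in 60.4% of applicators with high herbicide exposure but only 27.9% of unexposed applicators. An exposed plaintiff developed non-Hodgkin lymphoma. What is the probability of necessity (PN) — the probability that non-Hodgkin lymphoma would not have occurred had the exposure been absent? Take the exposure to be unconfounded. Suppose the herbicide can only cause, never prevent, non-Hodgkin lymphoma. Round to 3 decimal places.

PN ≈ 0.538

p₁ = 0.604, p₀ = 0.279.
Under exogeneity and monotonicity, PN = (p₁ − p₀) / p₁.
PN = (0.604 − 0.279) / 0.604 = 0.325 / 0.604 ≈ 0.5381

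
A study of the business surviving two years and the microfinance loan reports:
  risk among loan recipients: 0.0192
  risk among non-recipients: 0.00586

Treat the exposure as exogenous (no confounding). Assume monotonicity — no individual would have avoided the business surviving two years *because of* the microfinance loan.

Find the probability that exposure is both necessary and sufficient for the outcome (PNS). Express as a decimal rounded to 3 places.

PNS ≈ 0.013

Let p₁ = 0.0192, p₀ = 0.00586.
Under exogeneity and monotonicity, PNS = p₁ − p₀.
PNS = 0.0192 − 0.00586 = 0.01334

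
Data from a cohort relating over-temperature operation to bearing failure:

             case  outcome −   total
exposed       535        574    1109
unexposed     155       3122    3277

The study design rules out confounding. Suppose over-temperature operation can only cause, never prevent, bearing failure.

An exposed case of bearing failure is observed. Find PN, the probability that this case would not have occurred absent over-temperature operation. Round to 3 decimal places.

p₁ = P(outcome | exposed) = 535/1109 = 0.48242
p₀ = P(outcome | unexposed) = 155/3277 = 0.047299
Under exogeneity and monotonicity, PN = (p₁ − p₀) / p₁.
PN = (0.48242 − 0.047299) / 0.48242 = 0.43512 / 0.48242 ≈ 0.9020

PN ≈ 0.902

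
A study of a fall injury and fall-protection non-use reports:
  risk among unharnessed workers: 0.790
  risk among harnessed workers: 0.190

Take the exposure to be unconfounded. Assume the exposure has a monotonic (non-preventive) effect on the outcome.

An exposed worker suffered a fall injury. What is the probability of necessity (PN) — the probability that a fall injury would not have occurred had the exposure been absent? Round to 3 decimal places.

Let p₁ = 0.79, p₀ = 0.19.
Under exogeneity and monotonicity, PN = (p₁ − p₀) / p₁.
PN = (0.79 − 0.19) / 0.79 = 0.6 / 0.79 ≈ 0.7595

PN ≈ 0.759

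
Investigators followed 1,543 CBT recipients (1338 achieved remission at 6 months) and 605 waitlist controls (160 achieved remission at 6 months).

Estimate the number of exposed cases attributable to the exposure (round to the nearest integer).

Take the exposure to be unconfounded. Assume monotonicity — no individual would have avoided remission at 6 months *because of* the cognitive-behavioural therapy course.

about 930 cases

p₁ = P(outcome | exposed) = 1338/1543 = 0.86714
p₀ = P(outcome | unexposed) = 160/605 = 0.26446
PN = (p₁ − p₀)/p₁ = (0.86714 − 0.26446) / 0.86714 ≈ 0.69502.
Attributable cases ≈ PN × (exposed cases) = 0.69502 × 1338 ≈ 929.93.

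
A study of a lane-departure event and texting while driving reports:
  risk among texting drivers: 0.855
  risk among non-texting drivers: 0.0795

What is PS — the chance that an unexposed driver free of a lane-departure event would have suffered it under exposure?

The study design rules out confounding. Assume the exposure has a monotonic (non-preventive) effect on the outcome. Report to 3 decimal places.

PS ≈ 0.842

Let p₁ = 0.855, p₀ = 0.0795.
Under exogeneity and monotonicity, PS = (p₁ − p₀) / (1 − p₀).
PS = (0.855 − 0.0795) / (1 − 0.0795) = 0.7755 / 0.9205 ≈ 0.8425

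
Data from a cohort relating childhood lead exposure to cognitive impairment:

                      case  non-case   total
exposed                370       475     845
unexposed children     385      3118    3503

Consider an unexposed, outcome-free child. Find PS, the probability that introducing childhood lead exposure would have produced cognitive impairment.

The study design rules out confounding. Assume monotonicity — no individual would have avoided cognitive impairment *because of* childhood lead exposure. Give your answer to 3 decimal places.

p₁ = P(outcome | exposed) = 370/845 = 0.43787
p₀ = P(outcome | unexposed) = 385/3503 = 0.10991
Under exogeneity and monotonicity, PS = (p₁ − p₀)/(1 − p₀).
PS = (0.43787 − 0.10991) / 0.89009 ≈ 0.3685

PS ≈ 0.368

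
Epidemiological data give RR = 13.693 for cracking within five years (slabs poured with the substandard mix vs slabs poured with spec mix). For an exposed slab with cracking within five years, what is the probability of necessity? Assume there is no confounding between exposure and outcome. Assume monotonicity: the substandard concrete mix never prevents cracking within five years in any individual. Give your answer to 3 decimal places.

Under exogeneity and monotonicity, PN = (RR − 1) / RR = 1 − 1/RR.
PN = (13.693 − 1) / 13.693 = 12.69 / 13.693 ≈ 0.9270

PN ≈ 0.927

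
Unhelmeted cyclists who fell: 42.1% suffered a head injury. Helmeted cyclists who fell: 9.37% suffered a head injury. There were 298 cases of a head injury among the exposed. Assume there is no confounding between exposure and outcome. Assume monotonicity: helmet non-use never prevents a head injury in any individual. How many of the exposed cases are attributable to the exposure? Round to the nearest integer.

p₁ = 0.421, p₀ = 0.0937.
PN = (p₁ − p₀)/p₁ = (0.421 − 0.0937) / 0.421 ≈ 0.77743.
Attributable cases ≈ PN × (exposed cases) = 0.77743 × 298 ≈ 231.68.

about 232 cases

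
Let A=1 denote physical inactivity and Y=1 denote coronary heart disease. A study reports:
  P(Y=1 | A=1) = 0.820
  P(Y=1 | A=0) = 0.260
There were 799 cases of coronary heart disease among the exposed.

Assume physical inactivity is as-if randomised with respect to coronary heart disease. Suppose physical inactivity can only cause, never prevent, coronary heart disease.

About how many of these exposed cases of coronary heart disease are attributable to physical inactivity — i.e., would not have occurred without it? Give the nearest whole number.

about 546 cases

Let p₁ = 0.82, p₀ = 0.26.
PN = (p₁ − p₀)/p₁ = (0.82 − 0.26) / 0.82 ≈ 0.68293.
Attributable cases ≈ PN × (exposed cases) = 0.68293 × 799 ≈ 545.66.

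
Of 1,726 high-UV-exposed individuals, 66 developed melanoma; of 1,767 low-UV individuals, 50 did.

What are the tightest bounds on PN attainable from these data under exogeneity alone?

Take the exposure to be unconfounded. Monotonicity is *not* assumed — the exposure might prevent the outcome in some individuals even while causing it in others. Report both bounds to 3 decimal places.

p₁ = P(outcome | exposed) = 66/1726 = 0.038239
p₀ = P(outcome | unexposed) = 50/1767 = 0.028297
Under exogeneity alone the bounds on PN are max{0,(p₁−p₀)/p₁} ≤ PN ≤ min{1,(1−p₀)/p₁}.
  lower = (p₁ − p₀)/p₁ = 0.0099422 / 0.038239 ≈ 0.2600
  upper = min{1, (1 − p₀)/p₁} = 0.9717 / 0.038239 ≈ 25.4115 → capped at 1

0.260 ≤ PN ≤ 1.000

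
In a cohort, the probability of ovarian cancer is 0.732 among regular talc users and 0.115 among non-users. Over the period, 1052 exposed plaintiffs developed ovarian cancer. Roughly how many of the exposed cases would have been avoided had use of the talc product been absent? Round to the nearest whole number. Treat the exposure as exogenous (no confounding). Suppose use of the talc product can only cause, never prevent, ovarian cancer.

about 887 cases

Let p₁ = 0.732, p₀ = 0.115.
PN = (p₁ − p₀)/p₁ = (0.732 − 0.115) / 0.732 ≈ 0.84290.
Attributable cases ≈ PN × (exposed cases) = 0.84290 × 1052 ≈ 886.73.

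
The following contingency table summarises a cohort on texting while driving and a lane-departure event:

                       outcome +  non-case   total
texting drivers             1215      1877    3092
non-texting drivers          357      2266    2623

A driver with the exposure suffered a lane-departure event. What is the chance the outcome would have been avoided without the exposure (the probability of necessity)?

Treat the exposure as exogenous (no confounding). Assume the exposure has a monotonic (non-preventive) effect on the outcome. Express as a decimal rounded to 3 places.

p₁ = P(outcome | exposed) = 1215/3092 = 0.39295
p₀ = P(outcome | unexposed) = 357/2623 = 0.1361
Under exogeneity and monotonicity, PN = (p₁ − p₀) / p₁.
PN = (0.39295 − 0.1361) / 0.39295 = 0.25685 / 0.39295 ≈ 0.6536

PN ≈ 0.654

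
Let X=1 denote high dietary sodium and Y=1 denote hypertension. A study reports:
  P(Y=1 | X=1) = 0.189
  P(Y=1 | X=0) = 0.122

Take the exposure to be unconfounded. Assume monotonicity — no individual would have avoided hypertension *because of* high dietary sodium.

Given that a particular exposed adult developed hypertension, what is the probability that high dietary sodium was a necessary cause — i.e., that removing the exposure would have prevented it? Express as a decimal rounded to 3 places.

Let p₁ = 0.189, p₀ = 0.122.
Under exogeneity and monotonicity, PN = (p₁ − p₀) / p₁.
PN = (0.189 − 0.122) / 0.189 = 0.067 / 0.189 ≈ 0.3545

PN ≈ 0.354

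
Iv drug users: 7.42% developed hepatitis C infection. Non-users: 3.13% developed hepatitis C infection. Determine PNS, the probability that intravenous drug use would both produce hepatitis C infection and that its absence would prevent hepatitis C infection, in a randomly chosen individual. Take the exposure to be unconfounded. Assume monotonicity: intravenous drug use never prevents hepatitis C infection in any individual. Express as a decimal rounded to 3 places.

p₁ = 0.0742, p₀ = 0.0313.
Under exogeneity and monotonicity, PNS = p₁ − p₀.
PNS = 0.0742 − 0.0313 = 0.0429

PNS ≈ 0.043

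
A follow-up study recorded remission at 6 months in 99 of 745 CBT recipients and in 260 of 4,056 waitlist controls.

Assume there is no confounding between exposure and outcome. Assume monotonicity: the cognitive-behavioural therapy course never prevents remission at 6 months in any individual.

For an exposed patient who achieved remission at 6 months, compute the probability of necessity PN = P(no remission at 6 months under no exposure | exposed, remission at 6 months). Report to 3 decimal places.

p₁ = P(outcome | exposed) = 99/745 = 0.13289
p₀ = P(outcome | unexposed) = 260/4056 = 0.064103
Under exogeneity and monotonicity, PN = (p₁ − p₀) / p₁.
PN = (0.13289 − 0.064103) / 0.13289 = 0.068783 / 0.13289 ≈ 0.5176

PN ≈ 0.518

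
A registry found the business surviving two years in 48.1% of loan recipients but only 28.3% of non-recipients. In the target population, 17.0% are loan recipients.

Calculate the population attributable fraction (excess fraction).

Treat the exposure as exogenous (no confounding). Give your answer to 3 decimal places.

PAF ≈ 0.106

p₁ = 0.481, p₀ = 0.283.
Overall risk P(Y=1) = π·p₁ + (1−π)·p₀ = 0.17×0.481 + 0.83×0.283 = 0.31666.
Under exogeneity, PAF = [P(Y=1) − p₀] / P(Y=1).
PAF = (0.31666 − 0.283) / 0.31666 ≈ 0.1063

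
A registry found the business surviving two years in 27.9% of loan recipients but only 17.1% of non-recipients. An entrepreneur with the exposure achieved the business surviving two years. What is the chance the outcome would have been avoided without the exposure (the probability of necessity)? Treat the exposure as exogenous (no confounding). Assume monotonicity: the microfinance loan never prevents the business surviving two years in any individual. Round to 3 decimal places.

PN ≈ 0.387

p₁ = 0.279, p₀ = 0.171.
Under exogeneity and monotonicity, PN = (p₁ − p₀) / p₁.
PN = (0.279 − 0.171) / 0.279 = 0.108 / 0.279 ≈ 0.3871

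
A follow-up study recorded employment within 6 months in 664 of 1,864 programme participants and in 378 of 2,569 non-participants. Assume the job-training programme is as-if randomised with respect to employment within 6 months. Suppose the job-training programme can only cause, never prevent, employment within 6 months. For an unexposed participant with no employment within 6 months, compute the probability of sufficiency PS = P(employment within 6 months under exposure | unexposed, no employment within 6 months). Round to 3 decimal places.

p₁ = P(outcome | exposed) = 664/1864 = 0.35622
p₀ = P(outcome | unexposed) = 378/2569 = 0.14714
Under exogeneity and monotonicity, PS = (p₁ − p₀) / (1 − p₀).
PS = (0.35622 − 0.14714) / (1 − 0.14714) = 0.20908 / 0.85286 ≈ 0.2452

PS ≈ 0.245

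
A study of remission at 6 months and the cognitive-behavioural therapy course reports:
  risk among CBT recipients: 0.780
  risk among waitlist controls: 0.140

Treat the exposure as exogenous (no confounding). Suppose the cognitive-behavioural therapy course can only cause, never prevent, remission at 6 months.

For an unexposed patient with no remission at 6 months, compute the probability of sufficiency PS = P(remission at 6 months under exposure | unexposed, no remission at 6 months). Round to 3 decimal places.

PS ≈ 0.744

Let p₁ = 0.78, p₀ = 0.14.
Under exogeneity and monotonicity, PS = (p₁ − p₀) / (1 − p₀).
PS = (0.78 − 0.14) / (1 − 0.14) = 0.64 / 0.86 ≈ 0.7442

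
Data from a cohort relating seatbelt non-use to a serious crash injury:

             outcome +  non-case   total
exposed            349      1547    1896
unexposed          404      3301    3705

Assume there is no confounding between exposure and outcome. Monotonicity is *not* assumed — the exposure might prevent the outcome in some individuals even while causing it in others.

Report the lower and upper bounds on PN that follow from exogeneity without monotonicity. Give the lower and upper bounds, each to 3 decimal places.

p₁ = P(outcome | exposed) = 349/1896 = 0.18407
p₀ = P(outcome | unexposed) = 404/3705 = 0.10904
Under exogeneity alone the bounds on PN are max{0,(p₁−p₀)/p₁} ≤ PN ≤ min{1,(1−p₀)/p₁}.
  lower = (p₁ − p₀)/p₁ = 0.07503 / 0.18407 ≈ 0.4076
  upper = min{1, (1 − p₀)/p₁} = 0.89096 / 0.18407 ≈ 4.8403 → capped at 1

0.408 ≤ PN ≤ 1.000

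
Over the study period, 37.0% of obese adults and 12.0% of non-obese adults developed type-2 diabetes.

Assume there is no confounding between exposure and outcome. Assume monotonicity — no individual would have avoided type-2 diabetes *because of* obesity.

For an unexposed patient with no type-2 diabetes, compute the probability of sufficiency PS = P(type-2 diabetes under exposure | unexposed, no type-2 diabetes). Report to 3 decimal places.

p₁ = 0.37, p₀ = 0.12.
Under exogeneity and monotonicity, PS = (p₁ − p₀) / (1 − p₀).
PS = (0.37 − 0.12) / (1 − 0.12) = 0.25 / 0.88 ≈ 0.2841

PS ≈ 0.284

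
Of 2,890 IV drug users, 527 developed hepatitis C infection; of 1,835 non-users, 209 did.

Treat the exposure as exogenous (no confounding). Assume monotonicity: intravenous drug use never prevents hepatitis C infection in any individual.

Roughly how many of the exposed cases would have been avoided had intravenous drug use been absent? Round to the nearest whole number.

p₁ = P(outcome | exposed) = 527/2890 = 0.18235
p₀ = P(outcome | unexposed) = 209/1835 = 0.1139
PN = (p₁ − p₀)/p₁ = (0.18235 − 0.1139) / 0.18235 ≈ 0.37541.
Attributable cases ≈ PN × (exposed cases) = 0.37541 × 527 ≈ 197.84.

about 198 cases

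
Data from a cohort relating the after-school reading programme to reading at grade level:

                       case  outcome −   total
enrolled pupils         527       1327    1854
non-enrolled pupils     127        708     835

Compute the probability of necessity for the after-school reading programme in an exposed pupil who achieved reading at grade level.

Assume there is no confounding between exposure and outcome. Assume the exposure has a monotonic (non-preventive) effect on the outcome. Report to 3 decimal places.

PN ≈ 0.465

p₁ = P(outcome | exposed) = 527/1854 = 0.28425
p₀ = P(outcome | unexposed) = 127/835 = 0.1521
Under exogeneity and monotonicity, PN = (p₁ − p₀)/p₁.
PN = (0.28425 − 0.1521) / 0.28425 ≈ 0.4649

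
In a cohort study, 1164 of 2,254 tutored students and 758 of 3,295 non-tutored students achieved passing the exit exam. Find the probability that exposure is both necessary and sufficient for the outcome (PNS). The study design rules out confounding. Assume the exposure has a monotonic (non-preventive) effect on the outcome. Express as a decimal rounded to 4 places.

PNS ≈ 0.2864

p₁ = P(outcome | exposed) = 1164/2254 = 0.51642
p₀ = P(outcome | unexposed) = 758/3295 = 0.23005
Under exogeneity and monotonicity, PNS = p₁ − p₀.
PNS = 0.51642 − 0.23005 = 0.28637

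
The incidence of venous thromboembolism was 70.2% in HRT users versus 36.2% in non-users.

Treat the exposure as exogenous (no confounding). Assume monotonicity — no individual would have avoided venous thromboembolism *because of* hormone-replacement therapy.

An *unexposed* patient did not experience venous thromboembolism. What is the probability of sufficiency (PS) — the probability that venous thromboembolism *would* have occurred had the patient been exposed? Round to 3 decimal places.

p₁ = 0.702, p₀ = 0.362.
Under exogeneity and monotonicity, PS = (p₁ − p₀) / (1 − p₀).
PS = (0.702 − 0.362) / (1 − 0.362) = 0.34 / 0.638 ≈ 0.5329

PS ≈ 0.533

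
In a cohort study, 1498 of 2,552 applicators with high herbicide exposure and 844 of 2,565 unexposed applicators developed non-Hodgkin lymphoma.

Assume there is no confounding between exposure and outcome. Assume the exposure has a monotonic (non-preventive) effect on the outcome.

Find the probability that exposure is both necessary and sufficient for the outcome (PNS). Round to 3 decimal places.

p₁ = P(outcome | exposed) = 1498/2552 = 0.58699
p₀ = P(outcome | unexposed) = 844/2565 = 0.32904
Under exogeneity and monotonicity, PNS = p₁ − p₀.
PNS = 0.58699 − 0.32904 = 0.25795

PNS ≈ 0.258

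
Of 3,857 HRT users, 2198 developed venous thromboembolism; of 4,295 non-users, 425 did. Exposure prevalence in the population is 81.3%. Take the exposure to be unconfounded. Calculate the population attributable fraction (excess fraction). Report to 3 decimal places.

p₁ = P(outcome | exposed) = 2198/3857 = 0.56987
p₀ = P(outcome | unexposed) = 425/4295 = 0.098952
Overall risk P(Y=1) = π·p₁ + (1−π)·p₀ = 0.813×0.56987 + 0.187×0.098952 = 0.48181.
Under exogeneity, PAF = [P(Y=1) − p₀] / P(Y=1).
PAF = (0.48181 − 0.098952) / 0.48181 ≈ 0.7946

PAF ≈ 0.795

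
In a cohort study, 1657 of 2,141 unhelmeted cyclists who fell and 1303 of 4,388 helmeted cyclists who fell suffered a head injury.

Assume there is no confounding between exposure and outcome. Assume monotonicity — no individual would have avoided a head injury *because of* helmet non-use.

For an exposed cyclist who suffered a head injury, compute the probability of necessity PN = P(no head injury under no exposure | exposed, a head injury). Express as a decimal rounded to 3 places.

PN ≈ 0.616

p₁ = P(outcome | exposed) = 1657/2141 = 0.77394
p₀ = P(outcome | unexposed) = 1303/4388 = 0.29695
Under exogeneity and monotonicity, PN = (p₁ − p₀) / p₁.
PN = (0.77394 − 0.29695) / 0.77394 = 0.47699 / 0.77394 ≈ 0.6163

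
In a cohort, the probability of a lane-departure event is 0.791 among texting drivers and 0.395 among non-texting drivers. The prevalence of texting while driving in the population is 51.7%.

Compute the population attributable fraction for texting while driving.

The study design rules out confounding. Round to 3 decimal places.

PAF ≈ 0.341

Let p₁ = 0.791, p₀ = 0.395.
Overall risk P(Y=1) = π·p₁ + (1−π)·p₀ = 0.517×0.791 + 0.483×0.395 = 0.59973.
Under exogeneity, PAF = [P(Y=1) − p₀] / P(Y=1).
PAF = (0.59973 − 0.395) / 0.59973 ≈ 0.3414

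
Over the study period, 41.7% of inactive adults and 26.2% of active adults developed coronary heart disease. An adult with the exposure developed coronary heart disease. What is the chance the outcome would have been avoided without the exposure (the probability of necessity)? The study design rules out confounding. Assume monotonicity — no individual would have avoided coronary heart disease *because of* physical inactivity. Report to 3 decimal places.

PN ≈ 0.372

p₁ = 0.417, p₀ = 0.262.
Under exogeneity and monotonicity, PN = (p₁ − p₀) / p₁.
PN = (0.417 − 0.262) / 0.417 = 0.155 / 0.417 ≈ 0.3717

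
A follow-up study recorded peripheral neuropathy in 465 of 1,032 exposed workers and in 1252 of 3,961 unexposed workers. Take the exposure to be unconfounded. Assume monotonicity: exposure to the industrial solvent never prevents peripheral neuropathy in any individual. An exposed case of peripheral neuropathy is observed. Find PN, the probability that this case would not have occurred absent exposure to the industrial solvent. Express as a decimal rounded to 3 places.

p₁ = P(outcome | exposed) = 465/1032 = 0.45058
p₀ = P(outcome | unexposed) = 1252/3961 = 0.31608
Under exogeneity and monotonicity, PN = (p₁ − p₀) / p₁.
PN = (0.45058 − 0.31608) / 0.45058 = 0.1345 / 0.45058 ≈ 0.2985

PN ≈ 0.299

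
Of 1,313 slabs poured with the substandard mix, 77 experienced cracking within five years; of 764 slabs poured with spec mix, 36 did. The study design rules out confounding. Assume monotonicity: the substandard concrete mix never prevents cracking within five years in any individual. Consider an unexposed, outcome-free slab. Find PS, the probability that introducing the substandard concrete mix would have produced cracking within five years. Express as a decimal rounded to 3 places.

p₁ = P(outcome | exposed) = 77/1313 = 0.058644
p₀ = P(outcome | unexposed) = 36/764 = 0.04712
Under exogeneity and monotonicity, PS = (p₁ − p₀) / (1 − p₀).
PS = (0.058644 − 0.04712) / (1 − 0.04712) = 0.011524 / 0.95288 ≈ 0.0121

PS ≈ 0.012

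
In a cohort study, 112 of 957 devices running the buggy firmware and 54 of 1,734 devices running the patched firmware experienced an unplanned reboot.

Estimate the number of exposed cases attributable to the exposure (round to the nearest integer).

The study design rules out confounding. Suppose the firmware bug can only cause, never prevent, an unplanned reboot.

about 82 cases

p₁ = P(outcome | exposed) = 112/957 = 0.11703
p₀ = P(outcome | unexposed) = 54/1734 = 0.031142
PN = (p₁ − p₀)/p₁ = (0.11703 − 0.031142) / 0.11703 ≈ 0.73390.
Attributable cases ≈ PN × (exposed cases) = 0.73390 × 112 ≈ 82.20.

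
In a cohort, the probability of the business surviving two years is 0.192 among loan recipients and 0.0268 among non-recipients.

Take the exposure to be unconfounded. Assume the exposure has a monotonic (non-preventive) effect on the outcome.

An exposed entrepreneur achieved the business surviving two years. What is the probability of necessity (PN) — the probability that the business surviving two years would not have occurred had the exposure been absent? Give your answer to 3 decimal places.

Let p₁ = 0.192, p₀ = 0.0268.
Under exogeneity and monotonicity, PN = (p₁ − p₀) / p₁.
PN = (0.192 − 0.0268) / 0.192 = 0.1652 / 0.192 ≈ 0.8604

PN ≈ 0.860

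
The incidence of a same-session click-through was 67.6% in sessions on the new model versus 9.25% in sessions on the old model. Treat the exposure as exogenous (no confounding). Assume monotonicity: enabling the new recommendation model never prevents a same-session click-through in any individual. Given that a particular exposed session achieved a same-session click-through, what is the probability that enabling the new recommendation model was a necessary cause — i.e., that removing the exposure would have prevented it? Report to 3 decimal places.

PN ≈ 0.863

p₁ = 0.676, p₀ = 0.0925.
Under exogeneity and monotonicity, PN = (p₁ − p₀) / p₁.
PN = (0.676 − 0.0925) / 0.676 = 0.5835 / 0.676 ≈ 0.8632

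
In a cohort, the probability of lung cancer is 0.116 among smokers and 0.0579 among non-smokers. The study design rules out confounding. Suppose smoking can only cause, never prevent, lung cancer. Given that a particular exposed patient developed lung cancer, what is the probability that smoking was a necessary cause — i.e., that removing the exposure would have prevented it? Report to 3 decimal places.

PN ≈ 0.501

Let p₁ = 0.116, p₀ = 0.0579.
Under exogeneity and monotonicity, PN = (p₁ − p₀) / p₁.
PN = (0.116 − 0.0579) / 0.116 = 0.0581 / 0.116 ≈ 0.5009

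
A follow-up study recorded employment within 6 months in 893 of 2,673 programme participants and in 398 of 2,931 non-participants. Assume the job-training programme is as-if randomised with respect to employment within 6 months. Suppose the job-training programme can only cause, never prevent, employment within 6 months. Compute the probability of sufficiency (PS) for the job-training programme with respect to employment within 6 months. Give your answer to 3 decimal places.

p₁ = P(outcome | exposed) = 893/2673 = 0.33408
p₀ = P(outcome | unexposed) = 398/2931 = 0.13579
Under exogeneity and monotonicity, PS = (p₁ − p₀) / (1 − p₀).
PS = (0.33408 − 0.13579) / (1 − 0.13579) = 0.19829 / 0.86421 ≈ 0.2294

PS ≈ 0.229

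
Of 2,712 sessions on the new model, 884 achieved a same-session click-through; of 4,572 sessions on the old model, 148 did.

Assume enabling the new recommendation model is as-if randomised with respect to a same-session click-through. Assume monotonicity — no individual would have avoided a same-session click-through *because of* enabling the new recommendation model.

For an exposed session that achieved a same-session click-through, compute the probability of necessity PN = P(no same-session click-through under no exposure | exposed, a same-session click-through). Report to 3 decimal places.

p₁ = P(outcome | exposed) = 884/2712 = 0.32596
p₀ = P(outcome | unexposed) = 148/4572 = 0.032371
Under exogeneity and monotonicity, PN = (p₁ − p₀) / p₁.
PN = (0.32596 − 0.032371) / 0.32596 = 0.29359 / 0.32596 ≈ 0.9007

PN ≈ 0.901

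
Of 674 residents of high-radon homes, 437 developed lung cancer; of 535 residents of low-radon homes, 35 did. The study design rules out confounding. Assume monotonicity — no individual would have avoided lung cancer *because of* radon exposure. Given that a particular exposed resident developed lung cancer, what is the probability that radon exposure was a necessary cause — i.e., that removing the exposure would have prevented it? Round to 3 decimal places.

p₁ = P(outcome | exposed) = 437/674 = 0.64837
p₀ = P(outcome | unexposed) = 35/535 = 0.065421
Under exogeneity and monotonicity, PN = (p₁ − p₀) / p₁.
PN = (0.64837 − 0.065421) / 0.64837 = 0.58295 / 0.64837 ≈ 0.8991

PN ≈ 0.899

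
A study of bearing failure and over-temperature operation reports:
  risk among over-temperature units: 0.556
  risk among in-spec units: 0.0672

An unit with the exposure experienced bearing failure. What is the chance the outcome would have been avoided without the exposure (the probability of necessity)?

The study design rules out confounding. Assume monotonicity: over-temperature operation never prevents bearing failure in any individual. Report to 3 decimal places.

Let p₁ = 0.556, p₀ = 0.0672.
Under exogeneity and monotonicity, PN = (p₁ − p₀) / p₁.
PN = (0.556 − 0.0672) / 0.556 = 0.4888 / 0.556 ≈ 0.8791

PN ≈ 0.879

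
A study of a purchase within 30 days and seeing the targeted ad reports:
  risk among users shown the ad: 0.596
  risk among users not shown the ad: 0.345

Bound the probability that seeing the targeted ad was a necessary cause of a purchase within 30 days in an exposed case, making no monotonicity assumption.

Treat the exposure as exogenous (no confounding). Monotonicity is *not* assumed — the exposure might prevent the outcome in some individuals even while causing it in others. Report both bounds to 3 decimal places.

0.421 ≤ PN ≤ 1.000

Let p₁ = 0.596, p₀ = 0.345.
Under exogeneity alone the bounds on PN are max{0,(p₁−p₀)/p₁} ≤ PN ≤ min{1,(1−p₀)/p₁}.
  lower = (p₁ − p₀)/p₁ = 0.251 / 0.596 ≈ 0.4211
  upper = min{1, (1 − p₀)/p₁} = 0.655 / 0.596 ≈ 1.0990 → capped at 1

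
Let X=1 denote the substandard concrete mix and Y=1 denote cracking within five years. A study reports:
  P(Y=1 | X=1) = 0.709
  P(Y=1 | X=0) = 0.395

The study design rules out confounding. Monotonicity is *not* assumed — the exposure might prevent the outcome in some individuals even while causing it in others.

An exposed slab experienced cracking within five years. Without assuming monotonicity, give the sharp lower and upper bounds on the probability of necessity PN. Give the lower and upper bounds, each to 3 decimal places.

Let p₁ = 0.709, p₀ = 0.395.
Under exogeneity alone the bounds on PN are max{0,(p₁−p₀)/p₁} ≤ PN ≤ min{1,(1−p₀)/p₁}.
  lower = (p₁ − p₀)/p₁ = 0.314 / 0.709 ≈ 0.4429
  upper = min{1, (1 − p₀)/p₁} = 0.605 / 0.709 ≈ 0.8533

0.443 ≤ PN ≤ 0.853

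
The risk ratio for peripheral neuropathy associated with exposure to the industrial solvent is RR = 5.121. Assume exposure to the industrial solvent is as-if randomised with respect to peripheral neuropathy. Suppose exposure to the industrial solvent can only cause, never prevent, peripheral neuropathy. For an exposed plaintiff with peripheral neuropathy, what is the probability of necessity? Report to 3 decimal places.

Under exogeneity and monotonicity, PN = (RR − 1) / RR = 1 − 1/RR.
PN = (5.121 − 1) / 5.121 = 4.121 / 5.121 ≈ 0.8047

PN ≈ 0.805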